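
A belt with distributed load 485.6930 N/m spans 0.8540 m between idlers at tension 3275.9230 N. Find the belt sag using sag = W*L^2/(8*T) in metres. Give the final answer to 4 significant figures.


sag = 485.6930 * 0.8540^2 / (8 * 3275.9230)
sag = 0.01352 m


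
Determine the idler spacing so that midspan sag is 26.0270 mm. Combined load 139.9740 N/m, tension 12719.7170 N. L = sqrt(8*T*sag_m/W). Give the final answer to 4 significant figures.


sag = 26.0270/1000 = 0.026027 m
L = sqrt(8 * 12719.7170 * 0.026027 / 139.9740)
L = 4.350 m


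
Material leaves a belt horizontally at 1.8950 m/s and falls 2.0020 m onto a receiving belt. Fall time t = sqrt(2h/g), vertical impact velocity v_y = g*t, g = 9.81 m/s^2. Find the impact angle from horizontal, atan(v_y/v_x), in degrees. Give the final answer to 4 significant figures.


t = sqrt(2*2.0020/9.81) = 0.63887 s
v_y = 9.81 * 0.63887 = 6.26731 m/s
angle = atan(6.26731 / 1.8950) = 73.18 deg


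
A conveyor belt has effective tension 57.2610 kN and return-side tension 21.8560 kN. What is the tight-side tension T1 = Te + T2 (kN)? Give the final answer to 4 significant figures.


T1 = Te + T2 = 57.2610 + 21.8560
T1 = 79.12 kN


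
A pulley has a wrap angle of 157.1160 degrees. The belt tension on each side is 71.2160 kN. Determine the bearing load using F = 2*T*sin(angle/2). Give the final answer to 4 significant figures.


F = 2 * 71.2160 * sin(157.1160/2 deg)
F = 139.6 kN


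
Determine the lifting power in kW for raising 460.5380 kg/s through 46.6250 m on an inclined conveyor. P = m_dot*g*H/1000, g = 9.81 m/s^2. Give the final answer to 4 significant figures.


P = 460.5380 * 9.81 * 46.6250 / 1000
P = 210.6 kW


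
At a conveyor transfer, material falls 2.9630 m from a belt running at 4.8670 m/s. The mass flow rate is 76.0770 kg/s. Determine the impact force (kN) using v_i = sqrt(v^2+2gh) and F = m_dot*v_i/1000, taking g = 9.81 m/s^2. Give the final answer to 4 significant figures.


v_i = sqrt(4.8670^2 + 2*9.81*2.9630) = 9.04554 m/s
F = 76.0770 * 9.04554 / 1000
F = 0.6882 kN


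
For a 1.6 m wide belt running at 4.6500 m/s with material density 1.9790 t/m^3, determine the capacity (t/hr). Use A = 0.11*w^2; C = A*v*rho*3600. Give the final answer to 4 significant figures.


A = 0.11 * 1.6^2 = 0.2816 m^2
C = 0.2816 * 4.6500 * 1.9790 * 3600
C = 9329 t/hr


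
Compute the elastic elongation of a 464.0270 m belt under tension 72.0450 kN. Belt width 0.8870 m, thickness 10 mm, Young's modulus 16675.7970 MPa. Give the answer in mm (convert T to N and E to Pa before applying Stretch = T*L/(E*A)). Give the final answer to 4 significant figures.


A = 0.8870 * 0.01 = 0.00887 m^2
Stretch = 72.0450*1000 * 464.0270 / (16675.7970e6 * 0.00887) * 1000
Stretch = 226.0 mm


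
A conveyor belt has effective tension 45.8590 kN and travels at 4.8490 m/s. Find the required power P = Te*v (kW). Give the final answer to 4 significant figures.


P = Te * v = 45.8590 * 4.8490
P = 222.4 kW


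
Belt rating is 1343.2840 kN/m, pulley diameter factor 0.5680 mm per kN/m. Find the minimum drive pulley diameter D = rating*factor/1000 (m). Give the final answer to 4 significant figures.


D = 1343.2840 * 0.5680 / 1000
D = 0.7630 m


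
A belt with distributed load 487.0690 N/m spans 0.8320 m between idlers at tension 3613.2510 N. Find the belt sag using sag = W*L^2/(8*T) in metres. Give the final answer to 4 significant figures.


sag = 487.0690 * 0.8320^2 / (8 * 3613.2510)
sag = 0.01166 m


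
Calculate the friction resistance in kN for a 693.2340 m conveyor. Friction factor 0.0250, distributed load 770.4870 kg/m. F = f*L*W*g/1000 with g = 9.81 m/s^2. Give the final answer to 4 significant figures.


F = 0.0250 * 693.2340 * 770.4870 * 9.81 / 1000
F = 131.0 kN


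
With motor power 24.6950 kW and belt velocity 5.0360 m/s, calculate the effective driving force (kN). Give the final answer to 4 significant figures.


Te = P / v = 24.6950 / 5.0360
Te = 4.904 kN


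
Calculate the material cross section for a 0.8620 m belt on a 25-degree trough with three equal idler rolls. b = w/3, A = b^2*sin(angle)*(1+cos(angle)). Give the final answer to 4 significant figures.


b = 0.8620/3 = 0.287333 m
A = 0.287333^2 * sin(25 deg) * (1 + cos(25 deg))
A = 0.06651 m^2


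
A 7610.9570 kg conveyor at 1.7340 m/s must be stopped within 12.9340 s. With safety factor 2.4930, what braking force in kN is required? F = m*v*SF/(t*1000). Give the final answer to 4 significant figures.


F = 7610.9570 * 1.7340 / 12.9340 * 2.4930 / 1000
F = 2.544 kN


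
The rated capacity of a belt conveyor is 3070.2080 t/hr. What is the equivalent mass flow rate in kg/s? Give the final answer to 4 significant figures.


m_dot = 3070.2080 * 1000 / 3600
m_dot = 852.8 kg/s


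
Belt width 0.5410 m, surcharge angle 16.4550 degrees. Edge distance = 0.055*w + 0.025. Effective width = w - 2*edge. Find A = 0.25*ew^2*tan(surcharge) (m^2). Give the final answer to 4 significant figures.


edge = 0.055*0.5410 + 0.025 = 0.054755 m
ew = 0.5410 - 2*0.054755 = 0.43149 m
A = 0.25 * 0.43149^2 * tan(16.4550 deg)
A = 0.01375 m^2


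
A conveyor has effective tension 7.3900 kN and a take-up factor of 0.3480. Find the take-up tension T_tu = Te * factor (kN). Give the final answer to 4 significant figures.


T_tu = 7.3900 * 0.3480
T_tu = 2.572 kN


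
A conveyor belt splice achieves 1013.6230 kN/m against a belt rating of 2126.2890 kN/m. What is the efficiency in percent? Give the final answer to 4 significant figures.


Eff = 1013.6230 / 2126.2890 * 100
Eff = 47.67 %


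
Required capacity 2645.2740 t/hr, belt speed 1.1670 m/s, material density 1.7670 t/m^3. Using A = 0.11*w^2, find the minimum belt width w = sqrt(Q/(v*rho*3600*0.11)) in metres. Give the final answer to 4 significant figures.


A_req = 2645.2740 / (1.1670 * 1.7670 * 3600) = 0.356337 m^2
w = sqrt(0.356337 / 0.11)
w = 1.800 m


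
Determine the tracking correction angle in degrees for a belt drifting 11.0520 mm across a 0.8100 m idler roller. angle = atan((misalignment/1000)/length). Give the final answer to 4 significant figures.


misalign_m = 11.0520 / 1000 = 0.011052 m
angle = atan(0.011052 / 0.8100)
angle = 0.7817 deg


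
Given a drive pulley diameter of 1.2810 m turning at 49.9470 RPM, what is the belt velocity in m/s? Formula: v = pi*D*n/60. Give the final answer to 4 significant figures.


v = pi * 1.2810 * 49.9470 / 60
v = 3.350 m/s


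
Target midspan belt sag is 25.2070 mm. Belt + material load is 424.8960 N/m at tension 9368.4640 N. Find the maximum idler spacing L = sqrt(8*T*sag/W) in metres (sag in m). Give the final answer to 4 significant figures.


sag = 25.2070/1000 = 0.025207 m
L = sqrt(8 * 9368.4640 * 0.025207 / 424.8960)
L = 2.109 m


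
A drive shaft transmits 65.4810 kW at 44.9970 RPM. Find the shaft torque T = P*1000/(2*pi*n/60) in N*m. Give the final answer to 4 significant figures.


omega = 2*pi*44.9970/60 = 4.71207 rad/s
T = 65.4810*1000 / 4.71207
T = 13900 N*m


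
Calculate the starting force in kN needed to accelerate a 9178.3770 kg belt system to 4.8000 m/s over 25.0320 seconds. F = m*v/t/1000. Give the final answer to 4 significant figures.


F = 9178.3770 * 4.8000 / 25.0320 / 1000
F = 1.760 kN


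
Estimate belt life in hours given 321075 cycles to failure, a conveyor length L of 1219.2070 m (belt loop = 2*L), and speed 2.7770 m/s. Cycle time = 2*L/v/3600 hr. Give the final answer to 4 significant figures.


cycle_time = 2 * 1219.2070 / 2.7770 / 3600 = 0.24391 hr
life = 321075 * 0.24391 = 78310 hours


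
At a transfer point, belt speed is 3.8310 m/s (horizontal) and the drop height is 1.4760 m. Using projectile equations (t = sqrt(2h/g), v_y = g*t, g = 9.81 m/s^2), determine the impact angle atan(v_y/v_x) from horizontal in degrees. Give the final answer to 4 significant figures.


t = sqrt(2*1.4760/9.81) = 0.548559 s
v_y = 9.81 * 0.548559 = 5.38136 m/s
angle = atan(5.38136 / 3.8310) = 54.55 deg


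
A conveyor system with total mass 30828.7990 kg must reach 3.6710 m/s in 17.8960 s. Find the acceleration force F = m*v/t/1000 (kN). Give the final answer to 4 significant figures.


F = 30828.7990 * 3.6710 / 17.8960 / 1000
F = 6.324 kN


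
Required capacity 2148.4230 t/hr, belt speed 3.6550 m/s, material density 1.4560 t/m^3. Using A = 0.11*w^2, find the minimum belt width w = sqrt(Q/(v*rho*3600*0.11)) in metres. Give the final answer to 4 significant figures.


A_req = 2148.4230 / (3.6550 * 1.4560 * 3600) = 0.112142 m^2
w = sqrt(0.112142 / 0.11)
w = 1.010 m


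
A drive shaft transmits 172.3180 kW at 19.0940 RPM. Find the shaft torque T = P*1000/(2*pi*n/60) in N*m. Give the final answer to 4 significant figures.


omega = 2*pi*19.0940/60 = 1.99952 rad/s
T = 172.3180*1000 / 1.99952
T = 86180 N*m


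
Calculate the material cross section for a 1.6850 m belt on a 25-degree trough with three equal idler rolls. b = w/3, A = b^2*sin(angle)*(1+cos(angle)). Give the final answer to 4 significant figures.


b = 1.6850/3 = 0.561667 m
A = 0.561667^2 * sin(25 deg) * (1 + cos(25 deg))
A = 0.2542 m^2


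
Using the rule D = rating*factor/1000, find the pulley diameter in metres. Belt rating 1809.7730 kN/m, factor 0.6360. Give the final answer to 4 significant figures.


D = 1809.7730 * 0.6360 / 1000
D = 1.151 m


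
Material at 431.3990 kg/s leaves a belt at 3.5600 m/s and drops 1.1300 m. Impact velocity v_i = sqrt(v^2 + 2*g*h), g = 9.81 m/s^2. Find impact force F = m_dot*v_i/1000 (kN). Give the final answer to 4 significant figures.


v_i = sqrt(3.5600^2 + 2*9.81*1.1300) = 5.9029 m/s
F = 431.3990 * 5.9029 / 1000
F = 2.547 kN


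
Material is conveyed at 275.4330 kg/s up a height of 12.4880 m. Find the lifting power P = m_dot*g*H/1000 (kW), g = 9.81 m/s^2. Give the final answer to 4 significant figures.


P = 275.4330 * 9.81 * 12.4880 / 1000
P = 33.74 kW


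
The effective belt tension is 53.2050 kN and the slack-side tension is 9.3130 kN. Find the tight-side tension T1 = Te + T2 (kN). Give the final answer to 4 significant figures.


T1 = Te + T2 = 53.2050 + 9.3130
T1 = 62.52 kN


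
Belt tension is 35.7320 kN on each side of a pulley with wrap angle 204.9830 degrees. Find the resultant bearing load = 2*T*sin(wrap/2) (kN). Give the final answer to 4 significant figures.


F = 2 * 35.7320 * sin(204.9830/2 deg)
F = 69.77 kN


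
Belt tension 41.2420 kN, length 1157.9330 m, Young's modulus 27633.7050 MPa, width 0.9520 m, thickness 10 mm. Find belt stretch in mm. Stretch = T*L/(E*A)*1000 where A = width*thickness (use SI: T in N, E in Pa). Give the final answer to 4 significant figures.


A = 0.9520 * 0.01 = 0.00952 m^2
Stretch = 41.2420*1000 * 1157.9330 / (27633.7050e6 * 0.00952) * 1000
Stretch = 181.5 mm


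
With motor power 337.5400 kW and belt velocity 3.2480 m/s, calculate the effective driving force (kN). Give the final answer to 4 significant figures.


Te = P / v = 337.5400 / 3.2480
Te = 103.9 kN


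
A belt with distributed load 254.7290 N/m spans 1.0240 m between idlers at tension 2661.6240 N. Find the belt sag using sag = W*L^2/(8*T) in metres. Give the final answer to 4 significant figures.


sag = 254.7290 * 1.0240^2 / (8 * 2661.6240)
sag = 0.01254 m


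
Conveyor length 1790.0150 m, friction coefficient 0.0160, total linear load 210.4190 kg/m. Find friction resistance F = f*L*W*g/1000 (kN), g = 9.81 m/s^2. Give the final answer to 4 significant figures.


F = 0.0160 * 1790.0150 * 210.4190 * 9.81 / 1000
F = 59.12 kN


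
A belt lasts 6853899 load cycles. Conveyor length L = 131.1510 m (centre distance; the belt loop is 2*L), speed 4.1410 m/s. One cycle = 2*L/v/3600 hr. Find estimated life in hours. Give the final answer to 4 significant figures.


cycle_time = 2 * 131.1510 / 4.1410 / 3600 = 0.0175952 hr
life = 6853899 * 0.0175952 = 120600 hours


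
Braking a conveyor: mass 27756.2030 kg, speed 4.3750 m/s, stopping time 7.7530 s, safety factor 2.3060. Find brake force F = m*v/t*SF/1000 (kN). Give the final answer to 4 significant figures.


F = 27756.2030 * 4.3750 / 7.7530 * 2.3060 / 1000
F = 36.12 kN


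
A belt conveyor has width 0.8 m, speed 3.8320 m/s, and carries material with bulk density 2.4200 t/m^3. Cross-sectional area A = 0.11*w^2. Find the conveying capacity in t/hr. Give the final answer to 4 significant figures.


A = 0.11 * 0.8^2 = 0.0704 m^2
C = 0.0704 * 3.8320 * 2.4200 * 3600
C = 2350 t/hr


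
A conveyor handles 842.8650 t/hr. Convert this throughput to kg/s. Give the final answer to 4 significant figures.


m_dot = 842.8650 * 1000 / 3600
m_dot = 234.1 kg/s


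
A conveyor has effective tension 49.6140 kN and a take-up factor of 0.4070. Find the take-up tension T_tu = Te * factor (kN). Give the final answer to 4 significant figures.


T_tu = 49.6140 * 0.4070
T_tu = 20.19 kN


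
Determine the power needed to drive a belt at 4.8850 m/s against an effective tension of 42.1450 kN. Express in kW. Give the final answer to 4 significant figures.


P = Te * v = 42.1450 * 4.8850
P = 205.9 kW


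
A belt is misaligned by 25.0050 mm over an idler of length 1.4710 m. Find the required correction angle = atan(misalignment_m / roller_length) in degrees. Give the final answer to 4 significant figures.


misalign_m = 25.0050 / 1000 = 0.025005 m
angle = atan(0.025005 / 1.4710)
angle = 0.9739 deg


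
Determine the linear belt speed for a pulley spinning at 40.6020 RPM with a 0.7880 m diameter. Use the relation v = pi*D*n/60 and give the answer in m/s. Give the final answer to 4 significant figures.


v = pi * 0.7880 * 40.6020 / 60
v = 1.675 m/s


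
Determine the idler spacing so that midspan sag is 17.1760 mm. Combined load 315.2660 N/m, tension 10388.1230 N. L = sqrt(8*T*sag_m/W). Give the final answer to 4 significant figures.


sag = 17.1760/1000 = 0.017176 m
L = sqrt(8 * 10388.1230 * 0.017176 / 315.2660)
L = 2.128 m


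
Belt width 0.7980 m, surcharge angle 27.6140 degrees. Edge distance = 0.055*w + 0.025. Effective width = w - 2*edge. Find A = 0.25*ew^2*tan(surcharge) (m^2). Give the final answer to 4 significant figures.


edge = 0.055*0.7980 + 0.025 = 0.06889 m
ew = 0.7980 - 2*0.06889 = 0.66022 m
A = 0.25 * 0.66022^2 * tan(27.6140 deg)
A = 0.05700 m^2


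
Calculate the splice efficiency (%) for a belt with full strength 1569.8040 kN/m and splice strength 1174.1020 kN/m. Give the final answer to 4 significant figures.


Eff = 1174.1020 / 1569.8040 * 100
Eff = 74.79 %


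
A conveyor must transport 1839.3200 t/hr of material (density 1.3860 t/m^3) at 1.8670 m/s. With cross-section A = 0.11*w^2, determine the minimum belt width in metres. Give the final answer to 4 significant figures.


A_req = 1839.3200 / (1.8670 * 1.3860 * 3600) = 0.197446 m^2
w = sqrt(0.197446 / 0.11)
w = 1.340 m


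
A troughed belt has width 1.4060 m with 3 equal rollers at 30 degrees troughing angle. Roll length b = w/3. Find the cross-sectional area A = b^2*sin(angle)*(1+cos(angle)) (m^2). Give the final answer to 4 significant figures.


b = 1.4060/3 = 0.468667 m
A = 0.468667^2 * sin(30 deg) * (1 + cos(30 deg))
A = 0.2049 m^2


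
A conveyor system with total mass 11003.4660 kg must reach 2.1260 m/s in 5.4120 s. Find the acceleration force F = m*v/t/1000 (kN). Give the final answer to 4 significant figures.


F = 11003.4660 * 2.1260 / 5.4120 / 1000
F = 4.322 kN


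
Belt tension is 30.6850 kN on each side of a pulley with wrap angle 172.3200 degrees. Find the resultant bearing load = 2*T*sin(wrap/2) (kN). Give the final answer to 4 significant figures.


F = 2 * 30.6850 * sin(172.3200/2 deg)
F = 61.23 kN


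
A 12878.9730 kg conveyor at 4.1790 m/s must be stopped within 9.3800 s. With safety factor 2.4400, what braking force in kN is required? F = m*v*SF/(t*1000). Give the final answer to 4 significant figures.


F = 12878.9730 * 4.1790 / 9.3800 * 2.4400 / 1000
F = 14.00 kN


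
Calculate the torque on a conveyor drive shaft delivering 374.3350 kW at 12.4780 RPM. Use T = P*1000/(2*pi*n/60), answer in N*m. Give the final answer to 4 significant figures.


omega = 2*pi*12.4780/60 = 1.30669 rad/s
T = 374.3350*1000 / 1.30669
T = 286500 N*m


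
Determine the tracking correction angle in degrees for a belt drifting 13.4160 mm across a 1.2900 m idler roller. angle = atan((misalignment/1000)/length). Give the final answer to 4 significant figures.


misalign_m = 13.4160 / 1000 = 0.013416 m
angle = atan(0.013416 / 1.2900)
angle = 0.5959 deg


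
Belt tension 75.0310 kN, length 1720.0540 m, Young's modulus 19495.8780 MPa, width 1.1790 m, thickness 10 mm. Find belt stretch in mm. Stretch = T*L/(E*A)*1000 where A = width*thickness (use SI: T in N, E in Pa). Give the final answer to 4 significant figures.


A = 1.1790 * 0.01 = 0.01179 m^2
Stretch = 75.0310*1000 * 1720.0540 / (19495.8780e6 * 0.01179) * 1000
Stretch = 561.5 mm


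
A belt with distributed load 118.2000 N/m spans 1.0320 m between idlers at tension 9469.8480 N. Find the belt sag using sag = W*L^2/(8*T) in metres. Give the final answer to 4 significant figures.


sag = 118.2000 * 1.0320^2 / (8 * 9469.8480)
sag = 0.001662 m


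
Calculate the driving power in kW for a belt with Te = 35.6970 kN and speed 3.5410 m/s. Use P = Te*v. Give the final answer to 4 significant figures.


P = Te * v = 35.6970 * 3.5410
P = 126.4 kW


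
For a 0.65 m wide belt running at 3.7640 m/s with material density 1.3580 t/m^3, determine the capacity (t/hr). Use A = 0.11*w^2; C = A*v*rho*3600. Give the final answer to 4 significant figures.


A = 0.11 * 0.65^2 = 0.046475 m^2
C = 0.046475 * 3.7640 * 1.3580 * 3600
C = 855.2 t/hr


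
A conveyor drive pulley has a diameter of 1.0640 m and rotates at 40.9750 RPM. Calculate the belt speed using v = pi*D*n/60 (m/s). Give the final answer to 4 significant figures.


v = pi * 1.0640 * 40.9750 / 60
v = 2.283 m/s


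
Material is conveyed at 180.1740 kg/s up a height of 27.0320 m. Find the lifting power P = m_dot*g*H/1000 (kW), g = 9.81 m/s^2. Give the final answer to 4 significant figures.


P = 180.1740 * 9.81 * 27.0320 / 1000
P = 47.78 kW


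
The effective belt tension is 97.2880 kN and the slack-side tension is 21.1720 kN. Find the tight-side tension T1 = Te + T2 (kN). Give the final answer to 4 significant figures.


T1 = Te + T2 = 97.2880 + 21.1720
T1 = 118.5 kN


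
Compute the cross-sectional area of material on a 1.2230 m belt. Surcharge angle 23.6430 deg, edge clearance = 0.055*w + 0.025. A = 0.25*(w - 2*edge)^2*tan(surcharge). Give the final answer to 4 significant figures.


edge = 0.055*1.2230 + 0.025 = 0.092265 m
ew = 1.2230 - 2*0.092265 = 1.03847 m
A = 0.25 * 1.03847^2 * tan(23.6430 deg)
A = 0.1180 m^2


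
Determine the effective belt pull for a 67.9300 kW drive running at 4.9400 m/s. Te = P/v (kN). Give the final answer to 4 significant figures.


Te = P / v = 67.9300 / 4.9400
Te = 13.75 kN


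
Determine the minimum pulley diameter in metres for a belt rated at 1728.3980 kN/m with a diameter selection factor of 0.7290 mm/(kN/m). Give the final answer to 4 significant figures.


D = 1728.3980 * 0.7290 / 1000
D = 1.260 m


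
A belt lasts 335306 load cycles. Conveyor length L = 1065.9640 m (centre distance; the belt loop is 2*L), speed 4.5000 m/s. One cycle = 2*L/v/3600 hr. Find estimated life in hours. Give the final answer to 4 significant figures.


cycle_time = 2 * 1065.9640 / 4.5000 / 3600 = 0.1316 hr
life = 335306 * 0.1316 = 44130 hours


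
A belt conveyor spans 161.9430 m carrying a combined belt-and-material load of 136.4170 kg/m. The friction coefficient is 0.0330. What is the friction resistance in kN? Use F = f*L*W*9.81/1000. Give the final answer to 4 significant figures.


F = 0.0330 * 161.9430 * 136.4170 * 9.81 / 1000
F = 7.152 kN


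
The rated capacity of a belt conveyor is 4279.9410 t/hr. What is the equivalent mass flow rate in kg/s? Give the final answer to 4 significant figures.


m_dot = 4279.9410 * 1000 / 3600
m_dot = 1189 kg/s


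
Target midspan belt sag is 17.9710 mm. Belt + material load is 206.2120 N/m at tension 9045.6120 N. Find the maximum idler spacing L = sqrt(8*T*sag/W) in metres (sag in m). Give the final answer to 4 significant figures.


sag = 17.9710/1000 = 0.017971 m
L = sqrt(8 * 9045.6120 * 0.017971 / 206.2120)
L = 2.511 m


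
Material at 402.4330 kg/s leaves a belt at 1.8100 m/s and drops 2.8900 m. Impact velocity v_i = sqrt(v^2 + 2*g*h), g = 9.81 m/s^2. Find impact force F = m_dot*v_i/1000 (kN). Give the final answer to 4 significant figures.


v_i = sqrt(1.8100^2 + 2*9.81*2.8900) = 7.74454 m/s
F = 402.4330 * 7.74454 / 1000
F = 3.117 kN


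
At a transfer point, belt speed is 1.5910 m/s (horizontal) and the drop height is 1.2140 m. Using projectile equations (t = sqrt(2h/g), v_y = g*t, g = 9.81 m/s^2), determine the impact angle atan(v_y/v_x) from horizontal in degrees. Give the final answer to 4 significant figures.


t = sqrt(2*1.2140/9.81) = 0.497496 s
v_y = 9.81 * 0.497496 = 4.88044 m/s
angle = atan(4.88044 / 1.5910) = 71.94 deg


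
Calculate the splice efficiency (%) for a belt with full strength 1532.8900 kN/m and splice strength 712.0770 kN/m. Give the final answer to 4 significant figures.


Eff = 712.0770 / 1532.8900 * 100
Eff = 46.45 %


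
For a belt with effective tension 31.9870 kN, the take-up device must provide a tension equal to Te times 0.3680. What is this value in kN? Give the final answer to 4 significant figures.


T_tu = 31.9870 * 0.3680
T_tu = 11.77 kN


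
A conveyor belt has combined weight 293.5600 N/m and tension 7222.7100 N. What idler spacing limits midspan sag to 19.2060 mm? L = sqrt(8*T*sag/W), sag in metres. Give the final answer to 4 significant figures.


sag = 19.2060/1000 = 0.019206 m
L = sqrt(8 * 7222.7100 * 0.019206 / 293.5600)
L = 1.944 m


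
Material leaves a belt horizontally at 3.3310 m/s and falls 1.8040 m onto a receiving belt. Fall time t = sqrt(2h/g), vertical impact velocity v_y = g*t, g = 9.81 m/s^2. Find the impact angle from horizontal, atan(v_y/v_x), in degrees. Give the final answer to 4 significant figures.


t = sqrt(2*1.8040/9.81) = 0.606455 s
v_y = 9.81 * 0.606455 = 5.94932 m/s
angle = atan(5.94932 / 3.3310) = 60.76 deg


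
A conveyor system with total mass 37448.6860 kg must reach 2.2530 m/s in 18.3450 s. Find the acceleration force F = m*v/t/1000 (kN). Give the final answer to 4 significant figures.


F = 37448.6860 * 2.2530 / 18.3450 / 1000
F = 4.599 kN


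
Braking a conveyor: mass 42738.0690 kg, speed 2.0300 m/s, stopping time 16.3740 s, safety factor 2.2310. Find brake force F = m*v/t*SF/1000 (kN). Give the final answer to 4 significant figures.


F = 42738.0690 * 2.0300 / 16.3740 * 2.2310 / 1000
F = 11.82 kN


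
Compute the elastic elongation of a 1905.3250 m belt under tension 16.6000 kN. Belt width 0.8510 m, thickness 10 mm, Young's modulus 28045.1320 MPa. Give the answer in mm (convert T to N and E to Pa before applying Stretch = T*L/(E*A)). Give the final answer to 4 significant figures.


A = 0.8510 * 0.01 = 0.00851 m^2
Stretch = 16.6000*1000 * 1905.3250 / (28045.1320e6 * 0.00851) * 1000
Stretch = 132.5 mm


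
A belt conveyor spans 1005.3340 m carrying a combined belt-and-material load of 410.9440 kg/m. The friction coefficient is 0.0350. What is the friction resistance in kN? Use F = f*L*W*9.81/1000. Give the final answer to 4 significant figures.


F = 0.0350 * 1005.3340 * 410.9440 * 9.81 / 1000
F = 141.9 kN


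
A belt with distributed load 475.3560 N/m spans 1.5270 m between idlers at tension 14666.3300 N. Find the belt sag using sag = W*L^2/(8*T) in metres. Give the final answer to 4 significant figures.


sag = 475.3560 * 1.5270^2 / (8 * 14666.3300)
sag = 0.009447 m


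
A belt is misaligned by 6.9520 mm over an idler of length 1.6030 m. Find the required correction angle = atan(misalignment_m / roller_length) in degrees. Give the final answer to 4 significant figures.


misalign_m = 6.9520 / 1000 = 0.006952 m
angle = atan(0.006952 / 1.6030)
angle = 0.2485 deg


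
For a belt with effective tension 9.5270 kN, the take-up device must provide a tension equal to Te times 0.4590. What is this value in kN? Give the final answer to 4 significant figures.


T_tu = 9.5270 * 0.4590
T_tu = 4.373 kN


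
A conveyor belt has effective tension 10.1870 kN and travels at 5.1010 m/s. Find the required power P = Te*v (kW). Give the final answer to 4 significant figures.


P = Te * v = 10.1870 * 5.1010
P = 51.96 kW


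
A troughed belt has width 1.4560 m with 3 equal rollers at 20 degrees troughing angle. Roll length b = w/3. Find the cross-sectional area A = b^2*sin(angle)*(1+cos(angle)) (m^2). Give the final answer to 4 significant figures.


b = 1.4560/3 = 0.485333 m
A = 0.485333^2 * sin(20 deg) * (1 + cos(20 deg))
A = 0.1563 m^2


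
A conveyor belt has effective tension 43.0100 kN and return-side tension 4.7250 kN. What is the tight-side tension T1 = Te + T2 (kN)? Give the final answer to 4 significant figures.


T1 = Te + T2 = 43.0100 + 4.7250
T1 = 47.73 kN


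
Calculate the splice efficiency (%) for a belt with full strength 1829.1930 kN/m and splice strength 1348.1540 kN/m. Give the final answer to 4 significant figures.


Eff = 1348.1540 / 1829.1930 * 100
Eff = 73.70 %


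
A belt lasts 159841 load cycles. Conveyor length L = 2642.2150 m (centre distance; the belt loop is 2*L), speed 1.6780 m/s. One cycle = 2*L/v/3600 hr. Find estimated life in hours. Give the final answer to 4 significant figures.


cycle_time = 2 * 2642.2150 / 1.6780 / 3600 = 0.87479 hr
life = 159841 * 0.87479 = 139800 hours


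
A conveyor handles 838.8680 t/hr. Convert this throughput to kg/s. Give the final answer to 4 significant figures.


m_dot = 838.8680 * 1000 / 3600
m_dot = 233.0 kg/s


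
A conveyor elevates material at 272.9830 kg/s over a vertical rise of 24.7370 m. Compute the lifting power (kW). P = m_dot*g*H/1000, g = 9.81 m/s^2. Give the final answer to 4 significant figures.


P = 272.9830 * 9.81 * 24.7370 / 1000
P = 66.24 kW


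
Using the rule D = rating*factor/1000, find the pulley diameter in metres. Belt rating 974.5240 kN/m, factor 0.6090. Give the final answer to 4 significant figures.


D = 974.5240 * 0.6090 / 1000
D = 0.5935 m


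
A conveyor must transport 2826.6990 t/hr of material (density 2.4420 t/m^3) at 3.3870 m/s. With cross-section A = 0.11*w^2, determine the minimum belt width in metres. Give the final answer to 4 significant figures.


A_req = 2826.6990 / (3.3870 * 2.4420 * 3600) = 0.0949328 m^2
w = sqrt(0.0949328 / 0.11)
w = 0.9290 m


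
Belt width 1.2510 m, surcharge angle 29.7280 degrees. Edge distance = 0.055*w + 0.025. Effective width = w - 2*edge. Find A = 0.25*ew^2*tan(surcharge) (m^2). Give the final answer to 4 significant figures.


edge = 0.055*1.2510 + 0.025 = 0.093805 m
ew = 1.2510 - 2*0.093805 = 1.06339 m
A = 0.25 * 1.06339^2 * tan(29.7280 deg)
A = 0.1614 m^2


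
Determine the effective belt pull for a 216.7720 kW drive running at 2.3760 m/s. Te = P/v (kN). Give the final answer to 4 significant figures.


Te = P / v = 216.7720 / 2.3760
Te = 91.23 kN


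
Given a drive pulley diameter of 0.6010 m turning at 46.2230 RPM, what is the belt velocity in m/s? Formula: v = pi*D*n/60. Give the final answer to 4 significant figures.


v = pi * 0.6010 * 46.2230 / 60
v = 1.455 m/s


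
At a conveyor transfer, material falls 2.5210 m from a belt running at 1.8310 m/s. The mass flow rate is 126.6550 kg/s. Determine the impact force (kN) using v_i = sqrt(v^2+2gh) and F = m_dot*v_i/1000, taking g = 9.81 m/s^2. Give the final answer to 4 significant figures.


v_i = sqrt(1.8310^2 + 2*9.81*2.5210) = 7.26736 m/s
F = 126.6550 * 7.26736 / 1000
F = 0.9204 kN


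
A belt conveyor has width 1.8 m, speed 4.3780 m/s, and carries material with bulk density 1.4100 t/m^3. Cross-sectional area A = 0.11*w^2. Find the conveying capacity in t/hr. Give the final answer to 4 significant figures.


A = 0.11 * 1.8^2 = 0.3564 m^2
C = 0.3564 * 4.3780 * 1.4100 * 3600
C = 7920 t/hr


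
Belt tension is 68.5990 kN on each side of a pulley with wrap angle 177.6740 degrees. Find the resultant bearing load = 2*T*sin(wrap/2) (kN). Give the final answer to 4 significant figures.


F = 2 * 68.5990 * sin(177.6740/2 deg)
F = 137.2 kN


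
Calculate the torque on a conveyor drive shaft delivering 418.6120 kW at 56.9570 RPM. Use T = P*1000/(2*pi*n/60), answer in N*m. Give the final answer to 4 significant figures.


omega = 2*pi*56.9570/60 = 5.96452 rad/s
T = 418.6120*1000 / 5.96452
T = 70180 N*m


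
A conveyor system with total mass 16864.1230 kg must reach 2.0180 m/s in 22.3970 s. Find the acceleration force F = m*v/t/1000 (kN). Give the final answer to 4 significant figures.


F = 16864.1230 * 2.0180 / 22.3970 / 1000
F = 1.519 kN


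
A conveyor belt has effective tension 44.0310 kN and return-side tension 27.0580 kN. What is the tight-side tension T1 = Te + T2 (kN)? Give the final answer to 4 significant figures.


T1 = Te + T2 = 44.0310 + 27.0580
T1 = 71.09 kN


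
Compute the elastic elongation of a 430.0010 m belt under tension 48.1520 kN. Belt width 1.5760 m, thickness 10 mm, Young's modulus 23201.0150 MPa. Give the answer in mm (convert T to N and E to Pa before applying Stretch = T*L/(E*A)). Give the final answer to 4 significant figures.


A = 1.5760 * 0.01 = 0.01576 m^2
Stretch = 48.1520*1000 * 430.0010 / (23201.0150e6 * 0.01576) * 1000
Stretch = 56.63 mm


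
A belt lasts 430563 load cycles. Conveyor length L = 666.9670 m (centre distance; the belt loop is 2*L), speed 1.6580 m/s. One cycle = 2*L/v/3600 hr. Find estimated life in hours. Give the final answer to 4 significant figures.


cycle_time = 2 * 666.9670 / 1.6580 / 3600 = 0.223484 hr
life = 430563 * 0.223484 = 96220 hours


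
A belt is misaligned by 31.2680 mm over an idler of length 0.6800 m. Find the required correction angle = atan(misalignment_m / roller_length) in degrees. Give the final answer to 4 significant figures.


misalign_m = 31.2680 / 1000 = 0.031268 m
angle = atan(0.031268 / 0.6800)
angle = 2.633 deg


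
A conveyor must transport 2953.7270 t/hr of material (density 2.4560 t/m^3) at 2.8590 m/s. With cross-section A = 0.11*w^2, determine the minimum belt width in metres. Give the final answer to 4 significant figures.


A_req = 2953.7270 / (2.8590 * 2.4560 * 3600) = 0.116849 m^2
w = sqrt(0.116849 / 0.11)
w = 1.031 m


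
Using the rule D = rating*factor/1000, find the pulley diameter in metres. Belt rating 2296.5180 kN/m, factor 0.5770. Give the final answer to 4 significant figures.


D = 2296.5180 * 0.5770 / 1000
D = 1.325 m


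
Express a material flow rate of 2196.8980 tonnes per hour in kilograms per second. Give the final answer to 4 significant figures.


m_dot = 2196.8980 * 1000 / 3600
m_dot = 610.2 kg/s


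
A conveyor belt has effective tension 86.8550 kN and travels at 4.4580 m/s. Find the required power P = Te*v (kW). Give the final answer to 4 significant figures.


P = Te * v = 86.8550 * 4.4580
P = 387.2 kW


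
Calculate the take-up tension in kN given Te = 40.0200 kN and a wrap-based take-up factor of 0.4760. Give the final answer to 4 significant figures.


T_tu = 40.0200 * 0.4760
T_tu = 19.05 kN


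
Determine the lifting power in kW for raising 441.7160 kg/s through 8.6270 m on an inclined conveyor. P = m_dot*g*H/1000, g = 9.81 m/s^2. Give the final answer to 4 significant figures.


P = 441.7160 * 9.81 * 8.6270 / 1000
P = 37.38 kW


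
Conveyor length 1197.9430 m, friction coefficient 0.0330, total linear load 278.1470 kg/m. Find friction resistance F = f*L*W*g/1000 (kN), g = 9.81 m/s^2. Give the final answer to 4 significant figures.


F = 0.0330 * 1197.9430 * 278.1470 * 9.81 / 1000
F = 107.9 kN


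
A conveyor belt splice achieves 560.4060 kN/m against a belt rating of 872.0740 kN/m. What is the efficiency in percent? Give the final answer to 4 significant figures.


Eff = 560.4060 / 872.0740 * 100
Eff = 64.26 %


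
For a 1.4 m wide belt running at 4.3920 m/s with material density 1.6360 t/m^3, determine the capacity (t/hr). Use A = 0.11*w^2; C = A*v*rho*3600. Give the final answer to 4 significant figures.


A = 0.11 * 1.4^2 = 0.2156 m^2
C = 0.2156 * 4.3920 * 1.6360 * 3600
C = 5577 t/hr


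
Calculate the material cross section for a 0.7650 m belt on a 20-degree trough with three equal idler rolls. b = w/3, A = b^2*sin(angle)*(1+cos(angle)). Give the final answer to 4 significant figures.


b = 0.7650/3 = 0.255 m
A = 0.255^2 * sin(20 deg) * (1 + cos(20 deg))
A = 0.04314 m^2


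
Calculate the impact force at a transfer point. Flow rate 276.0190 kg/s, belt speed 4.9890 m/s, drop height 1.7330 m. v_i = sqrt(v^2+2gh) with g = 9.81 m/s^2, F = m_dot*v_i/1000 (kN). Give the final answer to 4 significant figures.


v_i = sqrt(4.9890^2 + 2*9.81*1.7330) = 7.67409 m/s
F = 276.0190 * 7.67409 / 1000
F = 2.118 kN


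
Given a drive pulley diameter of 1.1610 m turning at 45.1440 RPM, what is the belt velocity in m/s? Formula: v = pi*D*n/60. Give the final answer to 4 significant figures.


v = pi * 1.1610 * 45.1440 / 60
v = 2.744 m/s


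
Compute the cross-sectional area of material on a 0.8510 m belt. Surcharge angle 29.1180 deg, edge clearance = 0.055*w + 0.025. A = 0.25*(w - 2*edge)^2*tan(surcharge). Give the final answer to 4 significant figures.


edge = 0.055*0.8510 + 0.025 = 0.071805 m
ew = 0.8510 - 2*0.071805 = 0.70739 m
A = 0.25 * 0.70739^2 * tan(29.1180 deg)
A = 0.06968 m^2


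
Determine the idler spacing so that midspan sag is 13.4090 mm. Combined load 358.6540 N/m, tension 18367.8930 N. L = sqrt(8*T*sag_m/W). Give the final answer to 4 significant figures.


sag = 13.4090/1000 = 0.013409 m
L = sqrt(8 * 18367.8930 * 0.013409 / 358.6540)
L = 2.344 m


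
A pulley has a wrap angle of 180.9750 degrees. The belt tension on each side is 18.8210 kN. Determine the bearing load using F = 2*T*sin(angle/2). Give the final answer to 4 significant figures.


F = 2 * 18.8210 * sin(180.9750/2 deg)
F = 37.64 kN


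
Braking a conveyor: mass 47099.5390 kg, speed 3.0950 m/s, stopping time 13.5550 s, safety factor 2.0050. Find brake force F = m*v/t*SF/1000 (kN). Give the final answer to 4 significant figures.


F = 47099.5390 * 3.0950 / 13.5550 * 2.0050 / 1000
F = 21.56 kN


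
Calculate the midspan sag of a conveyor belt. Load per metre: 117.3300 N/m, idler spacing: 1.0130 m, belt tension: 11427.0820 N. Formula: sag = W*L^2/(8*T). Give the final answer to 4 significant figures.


sag = 117.3300 * 1.0130^2 / (8 * 11427.0820)
sag = 0.001317 m


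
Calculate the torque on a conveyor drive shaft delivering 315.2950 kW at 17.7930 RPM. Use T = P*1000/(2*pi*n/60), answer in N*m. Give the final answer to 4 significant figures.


omega = 2*pi*17.7930/60 = 1.86328 rad/s
T = 315.2950*1000 / 1.86328
T = 169200 N*m


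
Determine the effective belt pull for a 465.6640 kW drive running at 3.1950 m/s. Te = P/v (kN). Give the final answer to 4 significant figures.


Te = P / v = 465.6640 / 3.1950
Te = 145.7 kN


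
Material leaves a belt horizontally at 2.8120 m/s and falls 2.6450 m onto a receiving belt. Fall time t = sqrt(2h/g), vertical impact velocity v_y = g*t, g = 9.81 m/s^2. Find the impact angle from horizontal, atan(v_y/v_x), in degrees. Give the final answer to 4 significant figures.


t = sqrt(2*2.6450/9.81) = 0.734333 s
v_y = 9.81 * 0.734333 = 7.20381 m/s
angle = atan(7.20381 / 2.8120) = 68.68 deg


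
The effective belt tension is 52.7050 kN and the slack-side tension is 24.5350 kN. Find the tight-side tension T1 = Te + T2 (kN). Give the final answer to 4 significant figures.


T1 = Te + T2 = 52.7050 + 24.5350
T1 = 77.24 kN


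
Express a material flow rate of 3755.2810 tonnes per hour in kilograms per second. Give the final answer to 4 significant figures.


m_dot = 3755.2810 * 1000 / 3600
m_dot = 1043 kg/s


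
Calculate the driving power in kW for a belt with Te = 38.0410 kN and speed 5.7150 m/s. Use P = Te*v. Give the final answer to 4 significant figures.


P = Te * v = 38.0410 * 5.7150
P = 217.4 kW


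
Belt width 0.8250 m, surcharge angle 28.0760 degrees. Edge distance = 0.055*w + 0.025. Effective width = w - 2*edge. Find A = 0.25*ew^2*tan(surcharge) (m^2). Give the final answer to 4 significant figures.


edge = 0.055*0.8250 + 0.025 = 0.070375 m
ew = 0.8250 - 2*0.070375 = 0.68425 m
A = 0.25 * 0.68425^2 * tan(28.0760 deg)
A = 0.06244 m^2


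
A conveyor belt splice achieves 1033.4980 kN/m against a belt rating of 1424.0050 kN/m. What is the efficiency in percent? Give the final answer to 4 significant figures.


Eff = 1033.4980 / 1424.0050 * 100
Eff = 72.58 %


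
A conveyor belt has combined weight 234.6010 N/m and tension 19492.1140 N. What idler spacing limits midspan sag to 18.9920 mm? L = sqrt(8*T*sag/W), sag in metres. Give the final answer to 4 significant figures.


sag = 18.9920/1000 = 0.018992 m
L = sqrt(8 * 19492.1140 * 0.018992 / 234.6010)
L = 3.553 m


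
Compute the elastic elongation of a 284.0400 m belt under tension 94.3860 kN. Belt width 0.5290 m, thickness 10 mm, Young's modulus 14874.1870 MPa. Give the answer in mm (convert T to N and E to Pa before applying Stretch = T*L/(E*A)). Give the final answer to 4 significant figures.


A = 0.5290 * 0.01 = 0.00529 m^2
Stretch = 94.3860*1000 * 284.0400 / (14874.1870e6 * 0.00529) * 1000
Stretch = 340.7 mm


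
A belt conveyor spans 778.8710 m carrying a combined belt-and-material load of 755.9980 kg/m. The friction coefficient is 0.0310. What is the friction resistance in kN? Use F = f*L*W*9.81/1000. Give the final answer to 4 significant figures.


F = 0.0310 * 778.8710 * 755.9980 * 9.81 / 1000
F = 179.1 kN


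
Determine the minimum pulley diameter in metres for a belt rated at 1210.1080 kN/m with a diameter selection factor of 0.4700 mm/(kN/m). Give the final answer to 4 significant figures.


D = 1210.1080 * 0.4700 / 1000
D = 0.5688 m


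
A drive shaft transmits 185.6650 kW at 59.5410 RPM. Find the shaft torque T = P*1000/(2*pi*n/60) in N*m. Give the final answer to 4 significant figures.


omega = 2*pi*59.5410/60 = 6.23512 rad/s
T = 185.6650*1000 / 6.23512
T = 29780 N*m


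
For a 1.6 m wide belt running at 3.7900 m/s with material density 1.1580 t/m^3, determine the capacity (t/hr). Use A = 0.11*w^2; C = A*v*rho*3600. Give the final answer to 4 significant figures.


A = 0.11 * 1.6^2 = 0.2816 m^2
C = 0.2816 * 3.7900 * 1.1580 * 3600
C = 4449 t/hr


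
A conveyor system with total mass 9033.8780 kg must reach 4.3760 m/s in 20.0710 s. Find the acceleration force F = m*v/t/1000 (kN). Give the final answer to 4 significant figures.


F = 9033.8780 * 4.3760 / 20.0710 / 1000
F = 1.970 kN


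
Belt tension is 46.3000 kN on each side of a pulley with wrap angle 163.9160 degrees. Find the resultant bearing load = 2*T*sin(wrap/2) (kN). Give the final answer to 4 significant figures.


F = 2 * 46.3000 * sin(163.9160/2 deg)
F = 91.69 kN


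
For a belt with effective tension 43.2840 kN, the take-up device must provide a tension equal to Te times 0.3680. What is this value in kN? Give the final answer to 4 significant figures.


T_tu = 43.2840 * 0.3680
T_tu = 15.93 kN


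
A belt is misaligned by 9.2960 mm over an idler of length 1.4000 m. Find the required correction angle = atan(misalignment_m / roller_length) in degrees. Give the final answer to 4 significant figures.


misalign_m = 9.2960 / 1000 = 0.009296 m
angle = atan(0.009296 / 1.4000)
angle = 0.3804 deg


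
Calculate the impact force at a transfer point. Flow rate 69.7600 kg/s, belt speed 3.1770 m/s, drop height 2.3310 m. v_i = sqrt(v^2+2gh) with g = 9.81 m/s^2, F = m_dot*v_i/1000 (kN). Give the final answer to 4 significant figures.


v_i = sqrt(3.1770^2 + 2*9.81*2.3310) = 7.47178 m/s
F = 69.7600 * 7.47178 / 1000
F = 0.5212 kN
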